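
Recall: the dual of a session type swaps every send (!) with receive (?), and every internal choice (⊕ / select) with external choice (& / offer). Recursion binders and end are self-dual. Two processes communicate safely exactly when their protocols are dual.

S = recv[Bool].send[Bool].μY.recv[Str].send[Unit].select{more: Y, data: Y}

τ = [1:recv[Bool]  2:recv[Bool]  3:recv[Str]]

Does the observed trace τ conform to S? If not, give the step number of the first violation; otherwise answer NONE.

2

[1] recv[Bool]  ✓  residual = send[Bool].μY.…
[2] got recv[Bool], protocol expects send[Bool]  ✗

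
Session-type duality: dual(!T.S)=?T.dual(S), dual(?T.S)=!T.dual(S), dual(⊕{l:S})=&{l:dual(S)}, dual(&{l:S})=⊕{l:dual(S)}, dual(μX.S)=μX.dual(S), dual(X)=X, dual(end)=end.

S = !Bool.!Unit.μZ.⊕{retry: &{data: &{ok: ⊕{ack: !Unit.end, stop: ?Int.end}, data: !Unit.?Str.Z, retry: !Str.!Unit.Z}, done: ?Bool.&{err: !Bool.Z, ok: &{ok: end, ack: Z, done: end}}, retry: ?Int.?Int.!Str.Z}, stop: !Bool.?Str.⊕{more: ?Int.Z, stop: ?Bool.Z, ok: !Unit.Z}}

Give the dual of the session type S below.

!Bool = ?Bool
  !Unit = ?Unit
    μZ = μZ  (μ self-dual)
      ⊕{retry,stop} = &{retry,stop}  (internal→external)
        case retry:
          &{data,done,retry} = ⊕{data,done,retry}  (offer→select)
            case data:
              &{ok,data,retry} = ⊕{ok,data,retry}  (offer→select)
                case ok:
                  ⊕{ack,stop} = &{ack,stop}  (internal→external)
                    case ack:
                      !Unit = ?Unit
                        end ↦ end
                    case stop:
                      ?Int = !Int
                        end ↦ end
                case data:
                  !Unit = ?Unit
                    ?Str = !Str
                      Z ↦ Z
                case retry:
                  !Str = ?Str
                    !Unit = ?Unit
                      Z ↦ Z
            case done:
              ?Bool = !Bool
                &{err,ok} = ⊕{err,ok}  (offer→select)
                  case err:
                    !Bool = ?Bool
                      Z ↦ Z
                  case ok:
                    &{ok,ack,done} = ⊕{ok,ack,done}  (offer→select)
                      case ok:
                        end ↦ end
                      case ack:
                        Z ↦ Z
                      case done:
                        end ↦ end
            case retry:
              ?Int = !Int
                ?Int = !Int
                  !Str = ?Str
                    Z ↦ Z
        case stop:
          !Bool = ?Bool
            ?Str = !Str
              ⊕{more,stop,ok} = &{more,stop,ok}  (internal→external)
                case more:
                  ?Int = !Int
                    Z ↦ Z
                case stop:
                  ?Bool = !Bool
                    Z ↦ Z
                case ok:
                  !Unit = ?Unit
                    Z ↦ Z

?Bool.?Unit.μZ.&{retry: ⊕{data: ⊕{ok: &{ack: ?Unit.end, stop: !Int.end}, data: ?Unit.!Str.Z, retry: ?Str.?Unit.Z}, done: !Bool.⊕{err: ?Bool.Z, ok: ⊕{ok: end, ack: Z, done: end}}, retry: !Int.!Int.?Str.Z}, stop: ?Bool.!Str.&{more: !Int.Z, stop: !Bool.Z, ok: ?Unit.Z}}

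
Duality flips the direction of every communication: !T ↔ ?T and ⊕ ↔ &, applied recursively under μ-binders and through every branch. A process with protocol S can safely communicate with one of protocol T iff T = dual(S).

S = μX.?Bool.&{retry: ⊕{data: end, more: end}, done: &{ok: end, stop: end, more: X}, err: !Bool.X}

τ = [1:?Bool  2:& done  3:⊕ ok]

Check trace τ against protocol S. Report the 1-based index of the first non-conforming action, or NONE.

step 1: ?Bool  match  cont: &{retry: ⊕{data: end, more: end}, done: &{ok: end, stop: end, more: μX.…}, err: !Bool.μX.…}
step 2: & done  match  cont: &{ok: end, stop: end, more: μX.…}
step 3: got ⊕ ok, protocol expects & ok or & stop or & more  ✗

3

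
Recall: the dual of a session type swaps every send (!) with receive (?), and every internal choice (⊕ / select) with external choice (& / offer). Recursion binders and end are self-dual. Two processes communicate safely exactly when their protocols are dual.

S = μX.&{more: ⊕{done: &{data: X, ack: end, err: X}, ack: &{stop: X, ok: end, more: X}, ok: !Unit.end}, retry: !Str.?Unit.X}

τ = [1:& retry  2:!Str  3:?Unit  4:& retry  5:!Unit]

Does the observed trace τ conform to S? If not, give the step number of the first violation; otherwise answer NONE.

step 1: & retry  ✓  cont: !Str.?Unit.μX.…
step 2: !Str  ✓  cont: ?Unit.μX.…
step 3: ?Unit  ✓  cont: μX.…
step 4: & retry  ✓  cont: !Str.?Unit.μX.…
step 5: got !Unit, protocol expects !Str  ✗

5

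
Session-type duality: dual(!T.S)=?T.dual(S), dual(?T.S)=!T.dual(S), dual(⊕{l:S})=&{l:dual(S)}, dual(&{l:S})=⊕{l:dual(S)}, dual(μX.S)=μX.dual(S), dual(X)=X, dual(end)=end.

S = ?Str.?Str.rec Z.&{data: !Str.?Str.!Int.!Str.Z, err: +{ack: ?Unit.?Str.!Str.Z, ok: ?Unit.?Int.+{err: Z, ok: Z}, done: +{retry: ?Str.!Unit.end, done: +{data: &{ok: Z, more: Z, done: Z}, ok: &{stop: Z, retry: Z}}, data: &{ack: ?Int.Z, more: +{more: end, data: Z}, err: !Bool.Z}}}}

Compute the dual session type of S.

!Str.!Str.rec Z.+{data: ?Str.!Str.?Int.?Str.Z, err: &{ack: !Unit.!Str.?Str.Z, ok: !Unit.!Int.&{err: Z, ok: Z}, done: &{retry: !Str.?Unit.end, done: &{data: +{ok: Z, more: Z, done: Z}, ok: +{stop: Z, retry: Z}}, data: +{ack: !Int.Z, more: &{more: end, data: Z}, err: ?Bool.Z}}}}

?Str = !Str
  ?Str = !Str
    rec Z = rec Z  (binder kept)
      &{data,err} = +{data,err}  (offer→select)
        case data:
          !Str = ?Str
            ?Str = !Str
              !Int = ?Int
                !Str = ?Str
                  Z ↦ Z
        case err:
          +{ack,ok,done} = &{ack,ok,done}  (⊕→&)
            case ack:
              ?Unit = !Unit
                ?Str = !Str
                  !Str = ?Str
                    Z ↦ Z
            case ok:
              ?Unit = !Unit
                ?Int = !Int
                  +{err,ok} = &{err,ok}  (⊕→&)
                    case err:
                      Z ↦ Z
                    case ok:
                      Z ↦ Z
            case done:
              +{retry,done,data} = &{retry,done,data}  (⊕→&)
                case retry:
                  ?Str = !Str
                    !Unit = ?Unit
                      end ↦ end
                case done:
                  +{data,ok} = &{data,ok}  (⊕→&)
                    case data:
                      &{ok,more,done} = +{ok,more,done}  (offer→select)
                        case ok:
                          Z ↦ Z
                        case more:
                          Z ↦ Z
                        case done:
                          Z ↦ Z
                    case ok:
                      &{stop,retry} = +{stop,retry}  (offer→select)
                        case stop:
                          Z ↦ Z
                        case retry:
                          Z ↦ Z
                case data:
                  &{ack,more,err} = +{ack,more,err}  (offer→select)
                    case ack:
                      ?Int = !Int
                        Z ↦ Z
                    case more:
                      +{more,data} = &{more,data}  (⊕→&)
                        case more:
                          end ↦ end
                        case data:
                          Z ↦ Z
                    case err:
                      !Bool = ?Bool
                        Z ↦ Z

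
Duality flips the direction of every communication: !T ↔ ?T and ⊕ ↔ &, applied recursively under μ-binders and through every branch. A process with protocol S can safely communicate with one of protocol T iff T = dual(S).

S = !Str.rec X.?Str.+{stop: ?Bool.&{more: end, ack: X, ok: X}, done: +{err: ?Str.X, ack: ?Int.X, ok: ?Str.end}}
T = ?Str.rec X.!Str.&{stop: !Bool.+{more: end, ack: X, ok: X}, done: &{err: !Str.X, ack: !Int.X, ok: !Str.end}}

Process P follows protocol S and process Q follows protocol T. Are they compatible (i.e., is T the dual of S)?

YES

!Str vs ?Str  ok
  rec X vs rec X  ok (binder kept)
    ?Str vs !Str  ok
      +{stop,done} vs &{stop,done}  ok same labels
        • stop:
          ?Bool vs !Bool  ok
            &{more,ack,ok} vs +{more,ack,ok}  ok same labels
              • more:
                end vs end  ok
              • ack:
                X vs X  ok
              • ok:
                X vs X  ok
        • done:
          +{err,ack,ok} vs &{err,ack,ok}  ok same labels
            • err:
              ?Str vs !Str  ok
                X vs X  ok
            • ack:
              ?Int vs !Int  ok
                X vs X  ok
            • ok:
              ?Str vs !Str  ok
                end vs end  ok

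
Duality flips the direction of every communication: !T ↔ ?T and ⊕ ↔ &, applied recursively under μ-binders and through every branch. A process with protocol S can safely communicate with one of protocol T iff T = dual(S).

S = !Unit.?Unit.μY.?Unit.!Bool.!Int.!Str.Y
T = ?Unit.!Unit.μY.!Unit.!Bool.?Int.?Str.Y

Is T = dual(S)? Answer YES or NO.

NO

!Unit ‖ ?Unit  ✓
  ?Unit ‖ !Unit  ✓
    μY ‖ μY  ✓ (binder kept)
      ?Unit ‖ !Unit  ✓
        !Bool ‖ !Bool  ✗ same direction on both sides — not dual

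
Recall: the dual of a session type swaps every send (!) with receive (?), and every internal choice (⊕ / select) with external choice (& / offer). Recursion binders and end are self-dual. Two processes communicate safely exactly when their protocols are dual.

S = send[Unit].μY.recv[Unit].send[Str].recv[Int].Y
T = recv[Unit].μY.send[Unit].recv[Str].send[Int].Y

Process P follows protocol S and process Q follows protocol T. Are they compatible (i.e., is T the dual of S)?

YES

send[Unit] | recv[Unit]  ✓
  μY | μY  ✓ (rec unchanged)
    recv[Unit] | send[Unit]  ✓
      send[Str] | recv[Str]  ✓
        recv[Int] | send[Int]  ✓
          Y | Y  ✓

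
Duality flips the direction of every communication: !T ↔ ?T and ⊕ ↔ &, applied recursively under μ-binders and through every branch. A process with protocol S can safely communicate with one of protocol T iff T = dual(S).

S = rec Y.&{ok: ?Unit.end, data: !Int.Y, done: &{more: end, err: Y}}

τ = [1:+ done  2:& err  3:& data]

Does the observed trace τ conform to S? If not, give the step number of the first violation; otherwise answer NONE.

1

[1] got + done, protocol expects & ok or & data or & done  ✗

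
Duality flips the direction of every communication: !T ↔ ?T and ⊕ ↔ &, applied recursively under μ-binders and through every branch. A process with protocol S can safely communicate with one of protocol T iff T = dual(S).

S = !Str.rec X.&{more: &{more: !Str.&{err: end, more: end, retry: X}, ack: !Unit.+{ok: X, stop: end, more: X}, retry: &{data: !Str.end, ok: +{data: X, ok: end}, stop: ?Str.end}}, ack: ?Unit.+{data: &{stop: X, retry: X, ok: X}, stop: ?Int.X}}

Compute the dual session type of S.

!Str ↦ ?Str
  rec X ↦ rec X  (μ self-dual)
    &{more,ack} ↦ +{more,ack}  (offer→select)
      case more:
        &{more,ack,retry} ↦ +{more,ack,retry}  (offer→select)
          case more:
            !Str ↦ ?Str
              &{err,more,retry} ↦ +{err,more,retry}  (offer→select)
                case err:
                  dual(end) = end
                case more:
                  dual(end) = end
                case retry:
                  dual(X) = X
          case ack:
            !Unit ↦ ?Unit
              +{ok,stop,more} ↦ &{ok,stop,more}  (select→offer)
                case ok:
                  dual(X) = X
                case stop:
                  dual(end) = end
                case more:
                  dual(X) = X
          case retry:
            &{data,ok,stop} ↦ +{data,ok,stop}  (offer→select)
              case data:
                !Str ↦ ?Str
                  dual(end) = end
              case ok:
                +{data,ok} ↦ &{data,ok}  (select→offer)
                  case data:
                    dual(X) = X
                  case ok:
                    dual(end) = end
              case stop:
                ?Str ↦ !Str
                  dual(end) = end
      case ack:
        ?Unit ↦ !Unit
          +{data,stop} ↦ &{data,stop}  (select→offer)
            case data:
              &{stop,retry,ok} ↦ +{stop,retry,ok}  (offer→select)
                case stop:
                  dual(X) = X
                case retry:
                  dual(X) = X
                case ok:
                  dual(X) = X
            case stop:
              ?Int ↦ !Int
                dual(X) = X

?Str.rec X.+{more: +{more: ?Str.+{err: end, more: end, retry: X}, ack: ?Unit.&{ok: X, stop: end, more: X}, retry: +{data: ?Str.end, ok: &{data: X, ok: end}, stop: !Str.end}}, ack: !Unit.&{data: +{stop: X, retry: X, ok: X}, stop: !Int.X}}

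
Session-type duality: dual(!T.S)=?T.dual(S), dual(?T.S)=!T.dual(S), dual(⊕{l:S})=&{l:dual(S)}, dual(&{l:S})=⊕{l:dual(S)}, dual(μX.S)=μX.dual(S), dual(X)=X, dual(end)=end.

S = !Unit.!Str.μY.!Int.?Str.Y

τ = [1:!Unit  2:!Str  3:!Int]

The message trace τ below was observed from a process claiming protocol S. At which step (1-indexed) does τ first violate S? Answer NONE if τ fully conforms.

step 1: !Unit  ✓  now at !Str.μY.…
step 2: !Str  ✓  now at μY.…
step 3: !Int  ✓  now at ?Str.μY.…
τ conforms to S (length 3)

NONE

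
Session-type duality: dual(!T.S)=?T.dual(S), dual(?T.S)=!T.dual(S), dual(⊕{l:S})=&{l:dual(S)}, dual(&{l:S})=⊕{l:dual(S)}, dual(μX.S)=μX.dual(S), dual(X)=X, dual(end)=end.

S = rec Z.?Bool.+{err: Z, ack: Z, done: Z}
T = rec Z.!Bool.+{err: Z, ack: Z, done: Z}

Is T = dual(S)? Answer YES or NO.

rec Z ‖ rec Z  ok (μ self-dual)
  ?Bool ‖ !Bool  ok
    +{err,ack,done} ‖ +{err,ack,done}  ✗ choice polarity not flipped — not dual

NO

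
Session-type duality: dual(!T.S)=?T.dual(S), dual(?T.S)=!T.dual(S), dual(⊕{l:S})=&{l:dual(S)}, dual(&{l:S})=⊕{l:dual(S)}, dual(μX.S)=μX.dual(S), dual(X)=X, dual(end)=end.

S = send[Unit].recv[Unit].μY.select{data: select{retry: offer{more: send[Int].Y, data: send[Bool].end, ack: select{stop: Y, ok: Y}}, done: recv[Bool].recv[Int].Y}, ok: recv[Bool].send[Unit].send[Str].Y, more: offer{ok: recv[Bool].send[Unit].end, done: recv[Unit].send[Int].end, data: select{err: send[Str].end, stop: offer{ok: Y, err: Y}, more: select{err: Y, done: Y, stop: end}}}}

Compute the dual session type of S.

recv[Unit].send[Unit].μY.offer{data: offer{retry: select{more: recv[Int].Y, data: recv[Bool].end, ack: offer{stop: Y, ok: Y}}, done: send[Bool].send[Int].Y}, ok: send[Bool].recv[Unit].recv[Str].Y, more: select{ok: send[Bool].recv[Unit].end, done: send[Unit].recv[Int].end, data: offer{err: recv[Str].end, stop: select{ok: Y, err: Y}, more: offer{err: Y, done: Y, stop: end}}}}

send[Unit] → recv[Unit]
  recv[Unit] → send[Unit]
    μY → μY  (binder kept)
      select{data,ok,more} → offer{data,ok,more}  (select→offer)
        [data]
          select{retry,done} → offer{retry,done}  (select→offer)
            [retry]
              offer{more,data,ack} → select{more,data,ack}  (&→⊕)
                [more]
                  send[Int] → recv[Int]
                    Y self-dual
                [data]
                  send[Bool] → recv[Bool]
                    end self-dual
                [ack]
                  select{stop,ok} → offer{stop,ok}  (select→offer)
                    [stop]
                      Y self-dual
                    [ok]
                      Y self-dual
            [done]
              recv[Bool] → send[Bool]
                recv[Int] → send[Int]
                  Y self-dual
        [ok]
          recv[Bool] → send[Bool]
            send[Unit] → recv[Unit]
              send[Str] → recv[Str]
                Y self-dual
        [more]
          offer{ok,done,data} → select{ok,done,data}  (&→⊕)
            [ok]
              recv[Bool] → send[Bool]
                send[Unit] → recv[Unit]
                  end self-dual
            [done]
              recv[Unit] → send[Unit]
                send[Int] → recv[Int]
                  end self-dual
            [data]
              select{err,stop,more} → offer{err,stop,more}  (select→offer)
                [err]
                  send[Str] → recv[Str]
                    end self-dual
                [stop]
                  offer{ok,err} → select{ok,err}  (&→⊕)
                    [ok]
                      Y self-dual
                    [err]
                      Y self-dual
                [more]
                  select{err,done,stop} → offer{err,done,stop}  (select→offer)
                    [err]
                      Y self-dual
                    [done]
                      Y self-dual
                    [stop]
                      end self-dual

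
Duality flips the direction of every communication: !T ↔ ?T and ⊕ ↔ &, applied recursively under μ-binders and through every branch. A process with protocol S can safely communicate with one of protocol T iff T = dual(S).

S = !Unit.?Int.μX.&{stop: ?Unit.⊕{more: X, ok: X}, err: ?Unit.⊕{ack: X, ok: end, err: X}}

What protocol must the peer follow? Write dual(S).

!Unit → ?Unit
  ?Int → !Int
    μX → μX  (rec unchanged)
      &{stop,err} → ⊕{stop,err}  (external→internal)
        case stop:
          ?Unit → !Unit
            ⊕{more,ok} → &{more,ok}  (internal→external)
              case more:
                X ↦ X
              case ok:
                X ↦ X
        case err:
          ?Unit → !Unit
            ⊕{ack,ok,err} → &{ack,ok,err}  (internal→external)
              case ack:
                X ↦ X
              case ok:
                end ↦ end
              case err:
                X ↦ X

?Unit.!Int.μX.⊕{stop: !Unit.&{more: X, ok: X}, err: !Unit.&{ack: X, ok: end, err: X}}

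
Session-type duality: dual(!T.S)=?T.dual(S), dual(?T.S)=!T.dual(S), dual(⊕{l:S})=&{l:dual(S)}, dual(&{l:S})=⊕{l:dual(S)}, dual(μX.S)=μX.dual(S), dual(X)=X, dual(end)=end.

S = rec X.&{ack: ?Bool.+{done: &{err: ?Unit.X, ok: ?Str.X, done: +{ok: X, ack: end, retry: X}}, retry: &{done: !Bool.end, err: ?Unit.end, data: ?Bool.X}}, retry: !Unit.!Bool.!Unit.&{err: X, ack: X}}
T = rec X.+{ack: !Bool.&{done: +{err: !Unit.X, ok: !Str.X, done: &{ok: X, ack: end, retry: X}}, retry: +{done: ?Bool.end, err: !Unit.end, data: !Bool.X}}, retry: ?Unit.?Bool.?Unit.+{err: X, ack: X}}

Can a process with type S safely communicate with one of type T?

rec X vs rec X  match (rec unchanged)
  &{ack,retry} vs +{ack,retry}  match same labels
    case ack:
      ?Bool vs !Bool  match
        +{done,retry} vs &{done,retry}  match same labels
          case done:
            &{err,ok,done} vs +{err,ok,done}  match same labels
              case err:
                ?Unit vs !Unit  match
                  X vs X  match
              case ok:
                ?Str vs !Str  match
                  X vs X  match
              case done:
                +{ok,ack,retry} vs &{ok,ack,retry}  match same labels
                  case ok:
                    X vs X  match
                  case ack:
                    end vs end  match
                  case retry:
                    X vs X  match
          case retry:
            &{done,err,data} vs +{done,err,data}  match same labels
              case done:
                !Bool vs ?Bool  match
                  end vs end  match
              case err:
                ?Unit vs !Unit  match
                  end vs end  match
              case data:
                ?Bool vs !Bool  match
                  X vs X  match
    case retry:
      !Unit vs ?Unit  match
        !Bool vs ?Bool  match
          !Unit vs ?Unit  match
            &{err,ack} vs +{err,ack}  match same labels
              case err:
                X vs X  match
              case ack:
                X vs X  match

YES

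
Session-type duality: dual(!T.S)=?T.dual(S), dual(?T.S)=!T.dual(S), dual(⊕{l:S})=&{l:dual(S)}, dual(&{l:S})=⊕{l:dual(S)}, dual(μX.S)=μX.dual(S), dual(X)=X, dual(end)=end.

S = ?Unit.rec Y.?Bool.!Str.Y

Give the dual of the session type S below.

!Unit.rec Y.!Bool.?Str.Y

?Unit ↦ !Unit
  rec Y ↦ rec Y  (μ self-dual)
    ?Bool ↦ !Bool
      !Str ↦ ?Str
        Y self-dual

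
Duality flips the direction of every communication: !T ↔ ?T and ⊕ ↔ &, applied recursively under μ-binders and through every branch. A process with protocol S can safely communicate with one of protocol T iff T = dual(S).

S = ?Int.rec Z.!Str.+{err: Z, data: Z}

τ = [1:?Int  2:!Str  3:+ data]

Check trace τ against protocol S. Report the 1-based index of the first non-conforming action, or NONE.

NONE

[1] ?Int  ✓  residual = rec Z.…
[2] !Str  ✓  residual = +{err: rec Z.…, data: rec Z.…}
[3] + data  ✓  residual = rec Z.…
τ conforms to S (length 3)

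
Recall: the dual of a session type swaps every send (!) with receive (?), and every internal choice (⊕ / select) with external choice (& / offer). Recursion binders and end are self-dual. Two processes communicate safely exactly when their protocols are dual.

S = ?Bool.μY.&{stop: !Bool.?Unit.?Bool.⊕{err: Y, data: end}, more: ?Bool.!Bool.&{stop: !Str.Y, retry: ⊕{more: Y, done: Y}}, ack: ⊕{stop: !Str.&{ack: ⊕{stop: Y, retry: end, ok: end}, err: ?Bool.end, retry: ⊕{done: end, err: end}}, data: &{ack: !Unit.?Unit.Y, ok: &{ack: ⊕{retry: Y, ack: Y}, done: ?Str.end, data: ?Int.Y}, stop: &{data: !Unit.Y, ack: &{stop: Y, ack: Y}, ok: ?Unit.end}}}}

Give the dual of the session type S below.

?Bool = !Bool
  μY = μY  (μ self-dual)
    &{stop,more,ack} = ⊕{stop,more,ack}  (offer→select)
      [stop]
        !Bool = ?Bool
          ?Unit = !Unit
            ?Bool = !Bool
              ⊕{err,data} = &{err,data}  (select→offer)
                [err]
                  Y ↦ Y
                [data]
                  end ↦ end
      [more]
        ?Bool = !Bool
          !Bool = ?Bool
            &{stop,retry} = ⊕{stop,retry}  (offer→select)
              [stop]
                !Str = ?Str
                  Y ↦ Y
              [retry]
                ⊕{more,done} = &{more,done}  (select→offer)
                  [more]
                    Y ↦ Y
                  [done]
                    Y ↦ Y
      [ack]
        ⊕{stop,data} = &{stop,data}  (select→offer)
          [stop]
            !Str = ?Str
              &{ack,err,retry} = ⊕{ack,err,retry}  (offer→select)
                [ack]
                  ⊕{stop,retry,ok} = &{stop,retry,ok}  (select→offer)
                    [stop]
                      Y ↦ Y
                    [retry]
                      end ↦ end
                    [ok]
                      end ↦ end
                [err]
                  ?Bool = !Bool
                    end ↦ end
                [retry]
                  ⊕{done,err} = &{done,err}  (select→offer)
                    [done]
                      end ↦ end
                    [err]
                      end ↦ end
          [data]
            &{ack,ok,stop} = ⊕{ack,ok,stop}  (offer→select)
              [ack]
                !Unit = ?Unit
                  ?Unit = !Unit
                    Y ↦ Y
              [ok]
                &{ack,done,data} = ⊕{ack,done,data}  (offer→select)
                  [ack]
                    ⊕{retry,ack} = &{retry,ack}  (select→offer)
                      [retry]
                        Y ↦ Y
                      [ack]
                        Y ↦ Y
                  [done]
                    ?Str = !Str
                      end ↦ end
                  [data]
                    ?Int = !Int
                      Y ↦ Y
              [stop]
                &{data,ack,ok} = ⊕{data,ack,ok}  (offer→select)
                  [data]
                    !Unit = ?Unit
                      Y ↦ Y
                  [ack]
                    &{stop,ack} = ⊕{stop,ack}  (offer→select)
                      [stop]
                        Y ↦ Y
                      [ack]
                        Y ↦ Y
                  [ok]
                    ?Unit = !Unit
                      end ↦ end

!Bool.μY.⊕{stop: ?Bool.!Unit.!Bool.&{err: Y, data: end}, more: !Bool.?Bool.⊕{stop: ?Str.Y, retry: &{more: Y, done: Y}}, ack: &{stop: ?Str.⊕{ack: &{stop: Y, retry: end, ok: end}, err: !Bool.end, retry: &{done: end, err: end}}, data: ⊕{ack: ?Unit.!Unit.Y, ok: ⊕{ack: &{retry: Y, ack: Y}, done: !Str.end, data: !Int.Y}, stop: ⊕{data: ?Unit.Y, ack: ⊕{stop: Y, ack: Y}, ok: !Unit.end}}}}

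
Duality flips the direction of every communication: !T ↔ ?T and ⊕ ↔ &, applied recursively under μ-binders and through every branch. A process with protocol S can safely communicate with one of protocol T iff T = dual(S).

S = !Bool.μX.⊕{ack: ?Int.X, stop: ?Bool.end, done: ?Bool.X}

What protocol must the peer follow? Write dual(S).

?Bool.μX.&{ack: !Int.X, stop: !Bool.end, done: !Bool.X}

!Bool ↦ ?Bool
  μX ↦ μX  (rec unchanged)
    ⊕{ack,stop,done} ↦ &{ack,stop,done}  (⊕→&)
      [ack]
        ?Int ↦ !Int
          X self-dual
      [stop]
        ?Bool ↦ !Bool
          end self-dual
      [done]
        ?Bool ↦ !Bool
          X self-dual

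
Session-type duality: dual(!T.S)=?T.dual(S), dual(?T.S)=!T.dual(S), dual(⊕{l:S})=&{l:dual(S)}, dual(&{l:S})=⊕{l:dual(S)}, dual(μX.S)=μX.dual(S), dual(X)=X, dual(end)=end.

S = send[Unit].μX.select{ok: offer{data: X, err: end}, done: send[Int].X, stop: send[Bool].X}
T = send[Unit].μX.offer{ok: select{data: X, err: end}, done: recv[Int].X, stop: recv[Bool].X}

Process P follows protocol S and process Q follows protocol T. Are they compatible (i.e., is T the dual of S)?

NO

send[Unit] ‖ send[Unit]  ✗ same direction on both sides — not dual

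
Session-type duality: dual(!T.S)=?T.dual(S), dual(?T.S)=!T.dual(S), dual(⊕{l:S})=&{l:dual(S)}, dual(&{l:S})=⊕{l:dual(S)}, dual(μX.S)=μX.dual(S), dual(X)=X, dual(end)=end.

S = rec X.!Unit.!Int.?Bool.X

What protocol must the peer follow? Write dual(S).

rec X = rec X  (binder kept)
  !Unit = ?Unit
    !Int = ?Int
      ?Bool = !Bool
        X ↦ X

rec X.?Unit.?Int.!Bool.X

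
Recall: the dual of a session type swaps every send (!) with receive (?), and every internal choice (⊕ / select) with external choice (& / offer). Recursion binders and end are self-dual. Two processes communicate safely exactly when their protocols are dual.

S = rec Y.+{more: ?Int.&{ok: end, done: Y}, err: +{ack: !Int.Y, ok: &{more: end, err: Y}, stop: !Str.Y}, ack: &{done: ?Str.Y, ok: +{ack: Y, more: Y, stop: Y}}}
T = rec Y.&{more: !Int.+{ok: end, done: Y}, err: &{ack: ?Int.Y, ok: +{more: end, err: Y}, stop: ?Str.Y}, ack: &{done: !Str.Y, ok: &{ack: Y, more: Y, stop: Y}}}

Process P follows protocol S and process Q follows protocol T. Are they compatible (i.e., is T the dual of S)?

NO

rec Y vs rec Y  ✓ (rec unchanged)
  +{more,err,ack} vs &{more,err,ack}  ✓ label sets agree
    case more:
      ?Int vs !Int  ✓
        &{ok,done} vs +{ok,done}  ✓ label sets agree
          case ok:
            end vs end  ✓
          case done:
            Y vs Y  ✓
    case err:
      +{ack,ok,stop} vs &{ack,ok,stop}  ✓ label sets agree
        case ack:
          !Int vs ?Int  ✓
            Y vs Y  ✓
        case ok:
          &{more,err} vs +{more,err}  ✓ label sets agree
            case more:
              end vs end  ✓
            case err:
              Y vs Y  ✓
        case stop:
          !Str vs ?Str  ✓
            Y vs Y  ✓
    case ack:
      &{done,ok} vs &{done,ok}  ✗ choice polarity not flipped — not dual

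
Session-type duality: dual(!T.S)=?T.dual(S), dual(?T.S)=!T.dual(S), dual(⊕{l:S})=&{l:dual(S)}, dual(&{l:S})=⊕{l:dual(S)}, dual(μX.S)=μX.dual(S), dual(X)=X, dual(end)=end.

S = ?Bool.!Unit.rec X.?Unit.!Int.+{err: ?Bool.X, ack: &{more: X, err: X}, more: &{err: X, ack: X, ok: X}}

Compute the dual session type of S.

?Bool = !Bool
  !Unit = ?Unit
    rec X = rec X  (binder kept)
      ?Unit = !Unit
        !Int = ?Int
          +{err,ack,more} = &{err,ack,more}  (⊕→&)
            • err:
              ?Bool = !Bool
                X ↦ X
            • ack:
              &{more,err} = +{more,err}  (&→⊕)
                • more:
                  X ↦ X
                • err:
                  X ↦ X
            • more:
              &{err,ack,ok} = +{err,ack,ok}  (&→⊕)
                • err:
                  X ↦ X
                • ack:
                  X ↦ X
                • ok:
                  X ↦ X

!Bool.?Unit.rec X.!Unit.?Int.&{err: !Bool.X, ack: +{more: X, err: X}, more: +{err: X, ack: X, ok: X}}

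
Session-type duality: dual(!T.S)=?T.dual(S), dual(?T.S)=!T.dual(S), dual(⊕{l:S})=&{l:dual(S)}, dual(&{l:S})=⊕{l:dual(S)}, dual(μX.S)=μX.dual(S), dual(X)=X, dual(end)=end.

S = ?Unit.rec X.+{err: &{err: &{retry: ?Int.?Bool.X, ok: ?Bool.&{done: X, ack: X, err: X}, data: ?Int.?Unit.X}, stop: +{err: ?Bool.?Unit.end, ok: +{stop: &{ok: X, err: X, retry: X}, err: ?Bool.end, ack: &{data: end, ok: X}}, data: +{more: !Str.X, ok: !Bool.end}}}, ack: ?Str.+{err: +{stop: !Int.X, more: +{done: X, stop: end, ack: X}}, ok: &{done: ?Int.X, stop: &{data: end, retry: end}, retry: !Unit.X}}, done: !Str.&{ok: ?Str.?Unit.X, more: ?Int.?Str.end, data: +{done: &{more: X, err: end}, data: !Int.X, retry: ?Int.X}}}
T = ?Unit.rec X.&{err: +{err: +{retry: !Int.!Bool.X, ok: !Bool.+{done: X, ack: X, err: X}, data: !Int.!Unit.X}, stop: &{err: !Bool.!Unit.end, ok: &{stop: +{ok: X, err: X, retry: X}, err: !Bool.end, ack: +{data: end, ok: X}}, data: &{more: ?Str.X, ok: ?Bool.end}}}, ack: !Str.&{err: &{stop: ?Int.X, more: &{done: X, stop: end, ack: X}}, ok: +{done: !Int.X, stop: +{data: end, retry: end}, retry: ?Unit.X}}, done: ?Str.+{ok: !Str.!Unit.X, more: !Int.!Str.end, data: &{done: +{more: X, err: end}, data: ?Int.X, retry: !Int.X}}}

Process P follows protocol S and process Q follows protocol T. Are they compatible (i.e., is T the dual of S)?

NO

?Unit vs ?Unit  ✗ same direction on both sides — not dual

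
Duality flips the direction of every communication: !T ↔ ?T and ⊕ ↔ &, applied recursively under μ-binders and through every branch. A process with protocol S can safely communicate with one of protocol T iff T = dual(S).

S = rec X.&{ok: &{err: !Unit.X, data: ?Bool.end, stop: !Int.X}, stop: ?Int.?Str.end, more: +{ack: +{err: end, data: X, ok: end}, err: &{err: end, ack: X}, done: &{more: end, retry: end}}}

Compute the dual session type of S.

rec X.+{ok: +{err: ?Unit.X, data: !Bool.end, stop: ?Int.X}, stop: !Int.!Str.end, more: &{ack: &{err: end, data: X, ok: end}, err: +{err: end, ack: X}, done: +{more: end, retry: end}}}

rec X → rec X  (μ self-dual)
  &{ok,stop,more} → +{ok,stop,more}  (offer→select)
    case ok:
      &{err,data,stop} → +{err,data,stop}  (offer→select)
        case err:
          !Unit → ?Unit
            X self-dual
        case data:
          ?Bool → !Bool
            end self-dual
        case stop:
          !Int → ?Int
            X self-dual
    case stop:
      ?Int → !Int
        ?Str → !Str
          end self-dual
    case more:
      +{ack,err,done} → &{ack,err,done}  (⊕→&)
        case ack:
          +{err,data,ok} → &{err,data,ok}  (⊕→&)
            case err:
              end self-dual
            case data:
              X self-dual
            case ok:
              end self-dual
        case err:
          &{err,ack} → +{err,ack}  (offer→select)
            case err:
              end self-dual
            case ack:
              X self-dual
        case done:
          &{more,retry} → +{more,retry}  (offer→select)
            case more:
              end self-dual
            case retry:
              end self-dual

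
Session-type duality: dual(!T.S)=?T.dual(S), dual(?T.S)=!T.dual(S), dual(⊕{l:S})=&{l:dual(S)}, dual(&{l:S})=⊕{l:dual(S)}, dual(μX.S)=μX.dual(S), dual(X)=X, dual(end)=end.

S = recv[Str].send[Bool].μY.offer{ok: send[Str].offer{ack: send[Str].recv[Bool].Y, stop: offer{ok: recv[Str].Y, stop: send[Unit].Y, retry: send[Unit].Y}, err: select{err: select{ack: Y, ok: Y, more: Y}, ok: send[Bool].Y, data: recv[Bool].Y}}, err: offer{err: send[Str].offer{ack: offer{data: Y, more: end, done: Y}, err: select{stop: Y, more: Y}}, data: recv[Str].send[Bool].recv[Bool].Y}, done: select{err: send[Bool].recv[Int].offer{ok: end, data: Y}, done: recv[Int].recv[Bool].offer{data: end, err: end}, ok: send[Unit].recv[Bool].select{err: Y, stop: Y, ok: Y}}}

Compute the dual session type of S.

recv[Str] ↦ send[Str]
  send[Bool] ↦ recv[Bool]
    μY ↦ μY  (μ self-dual)
      offer{ok,err,done} ↦ select{ok,err,done}  (external→internal)
        [ok]
          send[Str] ↦ recv[Str]
            offer{ack,stop,err} ↦ select{ack,stop,err}  (external→internal)
              [ack]
                send[Str] ↦ recv[Str]
                  recv[Bool] ↦ send[Bool]
                    Y self-dual
              [stop]
                offer{ok,stop,retry} ↦ select{ok,stop,retry}  (external→internal)
                  [ok]
                    recv[Str] ↦ send[Str]
                      Y self-dual
                  [stop]
                    send[Unit] ↦ recv[Unit]
                      Y self-dual
                  [retry]
                    send[Unit] ↦ recv[Unit]
                      Y self-dual
              [err]
                select{err,ok,data} ↦ offer{err,ok,data}  (internal→external)
                  [err]
                    select{ack,ok,more} ↦ offer{ack,ok,more}  (internal→external)
                      [ack]
                        Y self-dual
                      [ok]
                        Y self-dual
                      [more]
                        Y self-dual
                  [ok]
                    send[Bool] ↦ recv[Bool]
                      Y self-dual
                  [data]
                    recv[Bool] ↦ send[Bool]
                      Y self-dual
        [err]
          offer{err,data} ↦ select{err,data}  (external→internal)
            [err]
              send[Str] ↦ recv[Str]
                offer{ack,err} ↦ select{ack,err}  (external→internal)
                  [ack]
                    offer{data,more,done} ↦ select{data,more,done}  (external→internal)
                      [data]
                        Y self-dual
                      [more]
                        end self-dual
                      [done]
                        Y self-dual
                  [err]
                    select{stop,more} ↦ offer{stop,more}  (internal→external)
                      [stop]
                        Y self-dual
                      [more]
                        Y self-dual
            [data]
              recv[Str] ↦ send[Str]
                send[Bool] ↦ recv[Bool]
                  recv[Bool] ↦ send[Bool]
                    Y self-dual
        [done]
          select{err,done,ok} ↦ offer{err,done,ok}  (internal→external)
            [err]
              send[Bool] ↦ recv[Bool]
                recv[Int] ↦ send[Int]
                  offer{ok,data} ↦ select{ok,data}  (external→internal)
                    [ok]
                      end self-dual
                    [data]
                      Y self-dual
            [done]
              recv[Int] ↦ send[Int]
                recv[Bool] ↦ send[Bool]
                  offer{data,err} ↦ select{data,err}  (external→internal)
                    [data]
                      end self-dual
                    [err]
                      end self-dual
            [ok]
              send[Unit] ↦ recv[Unit]
                recv[Bool] ↦ send[Bool]
                  select{err,stop,ok} ↦ offer{err,stop,ok}  (internal→external)
                    [err]
                      Y self-dual
                    [stop]
                      Y self-dual
                    [ok]
                      Y self-dual

send[Str].recv[Bool].μY.select{ok: recv[Str].select{ack: recv[Str].send[Bool].Y, stop: select{ok: send[Str].Y, stop: recv[Unit].Y, retry: recv[Unit].Y}, err: offer{err: offer{ack: Y, ok: Y, more: Y}, ok: recv[Bool].Y, data: send[Bool].Y}}, err: select{err: recv[Str].select{ack: select{data: Y, more: end, done: Y}, err: offer{stop: Y, more: Y}}, data: send[Str].recv[Bool].send[Bool].Y}, done: offer{err: recv[Bool].send[Int].select{ok: end, data: Y}, done: send[Int].send[Bool].select{data: end, err: end}, ok: recv[Unit].send[Bool].offer{err: Y, stop: Y, ok: Y}}}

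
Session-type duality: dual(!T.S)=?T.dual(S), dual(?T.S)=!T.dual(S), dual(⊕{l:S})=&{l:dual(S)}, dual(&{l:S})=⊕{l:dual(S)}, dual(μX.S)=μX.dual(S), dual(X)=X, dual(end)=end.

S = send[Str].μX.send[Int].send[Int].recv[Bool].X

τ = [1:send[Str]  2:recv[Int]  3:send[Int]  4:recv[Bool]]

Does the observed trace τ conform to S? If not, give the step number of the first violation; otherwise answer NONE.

2

[1] send[Str]  ✓  residual = μX.…
[2] got recv[Int], protocol expects send[Int]  ✗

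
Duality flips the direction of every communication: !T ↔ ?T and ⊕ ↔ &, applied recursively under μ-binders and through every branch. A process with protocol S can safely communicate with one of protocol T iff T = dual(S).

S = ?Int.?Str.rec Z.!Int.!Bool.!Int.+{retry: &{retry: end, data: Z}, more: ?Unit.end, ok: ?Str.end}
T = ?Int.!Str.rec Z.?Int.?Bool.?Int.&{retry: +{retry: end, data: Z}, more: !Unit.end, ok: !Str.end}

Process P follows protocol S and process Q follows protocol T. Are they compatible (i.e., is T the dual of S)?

NO

?Int ‖ ?Int  ✗ same direction on both sides — not dual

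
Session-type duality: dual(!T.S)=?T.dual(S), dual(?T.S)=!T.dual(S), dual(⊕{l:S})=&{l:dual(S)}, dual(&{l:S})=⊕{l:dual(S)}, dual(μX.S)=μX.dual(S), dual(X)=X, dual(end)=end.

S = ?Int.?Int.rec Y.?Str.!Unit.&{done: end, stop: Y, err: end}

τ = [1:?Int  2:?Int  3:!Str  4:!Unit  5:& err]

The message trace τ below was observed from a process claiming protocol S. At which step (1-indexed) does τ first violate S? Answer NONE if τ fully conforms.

3

step 1: ?Int  ok  residual = ?Int.rec Y.…
step 2: ?Int  ok  residual = rec Y.…
step 3: got !Str, protocol expects ?Str  ✗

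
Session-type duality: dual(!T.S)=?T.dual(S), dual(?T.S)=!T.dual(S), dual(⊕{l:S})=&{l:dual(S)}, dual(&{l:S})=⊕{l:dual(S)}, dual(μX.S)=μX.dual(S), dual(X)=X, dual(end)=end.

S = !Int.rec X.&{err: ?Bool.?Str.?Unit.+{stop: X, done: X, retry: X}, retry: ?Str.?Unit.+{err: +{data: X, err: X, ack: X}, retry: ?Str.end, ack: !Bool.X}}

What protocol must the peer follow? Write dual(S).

!Int = ?Int
  rec X = rec X  (binder kept)
    &{err,retry} = +{err,retry}  (offer→select)
      • err:
        ?Bool = !Bool
          ?Str = !Str
            ?Unit = !Unit
              +{stop,done,retry} = &{stop,done,retry}  (⊕→&)
                • stop:
                  X ↦ X
                • done:
                  X ↦ X
                • retry:
                  X ↦ X
      • retry:
        ?Str = !Str
          ?Unit = !Unit
            +{err,retry,ack} = &{err,retry,ack}  (⊕→&)
              • err:
                +{data,err,ack} = &{data,err,ack}  (⊕→&)
                  • data:
                    X ↦ X
                  • err:
                    X ↦ X
                  • ack:
                    X ↦ X
              • retry:
                ?Str = !Str
                  end ↦ end
              • ack:
                !Bool = ?Bool
                  X ↦ X

?Int.rec X.+{err: !Bool.!Str.!Unit.&{stop: X, done: X, retry: X}, retry: !Str.!Unit.&{err: &{data: X, err: X, ack: X}, retry: !Str.end, ack: ?Bool.X}}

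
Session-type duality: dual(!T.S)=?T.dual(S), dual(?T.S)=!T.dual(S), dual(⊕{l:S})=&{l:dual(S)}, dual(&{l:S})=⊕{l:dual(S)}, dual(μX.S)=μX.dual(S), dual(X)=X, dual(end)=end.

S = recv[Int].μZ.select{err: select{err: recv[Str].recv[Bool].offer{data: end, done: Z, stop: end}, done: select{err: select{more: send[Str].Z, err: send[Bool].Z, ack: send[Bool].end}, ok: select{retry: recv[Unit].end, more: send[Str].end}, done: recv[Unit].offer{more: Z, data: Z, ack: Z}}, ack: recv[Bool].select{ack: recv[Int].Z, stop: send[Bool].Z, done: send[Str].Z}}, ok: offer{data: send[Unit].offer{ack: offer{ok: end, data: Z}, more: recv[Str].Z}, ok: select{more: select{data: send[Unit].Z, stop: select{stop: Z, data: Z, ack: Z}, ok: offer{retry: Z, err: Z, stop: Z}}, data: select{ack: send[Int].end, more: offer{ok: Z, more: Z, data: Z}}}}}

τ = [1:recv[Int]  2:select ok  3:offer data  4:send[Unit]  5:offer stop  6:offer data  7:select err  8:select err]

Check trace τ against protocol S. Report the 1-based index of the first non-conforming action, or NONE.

step 1: recv[Int]  match  residual = μZ.…
step 2: select ok  match  residual = offer{data: send[Unit].offer{ack: offer{ok: end, data: μZ.…}, more: recv[Str].μZ.…}, ok: select{more: select{data: send[Unit].μZ.…, stop: select{stop: μZ.…, data: μZ.…, ack: μZ.…}, ok: offer{retry: μZ.…, err: μZ.…, stop: μZ.…}}, data: select{ack: send[Int].end, more: offer{ok: μZ.…, more: μZ.…, data: μZ.…}}}}
step 3: offer data  match  residual = send[Unit].offer{ack: offer{ok: end, data: μZ.…}, more: recv[Str].μZ.…}
step 4: send[Unit]  match  residual = offer{ack: offer{ok: end, data: μZ.…}, more: recv[Str].μZ.…}
step 5: got offer stop, protocol expects offer ack or offer more  ✗

5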